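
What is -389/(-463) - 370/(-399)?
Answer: 326521/184737 ≈ 1.7675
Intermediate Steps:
-389/(-463) - 370/(-399) = -389*(-1/463) - 370*(-1/399) = 389/463 + 370/399 = 326521/184737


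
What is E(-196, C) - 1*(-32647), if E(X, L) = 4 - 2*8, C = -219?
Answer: 32635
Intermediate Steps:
E(X, L) = -12 (E(X, L) = 4 - 16 = -12)
E(-196, C) - 1*(-32647) = -12 - 1*(-32647) = -12 + 32647 = 32635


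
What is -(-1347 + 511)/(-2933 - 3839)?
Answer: -209/1693 ≈ -0.12345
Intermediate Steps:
-(-1347 + 511)/(-2933 - 3839) = -(-836)/(-6772) = -(-836)*(-1)/6772 = -1*209/1693 = -209/1693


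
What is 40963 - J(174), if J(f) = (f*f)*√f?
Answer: 40963 - 30276*√174 ≈ -3.5841e+5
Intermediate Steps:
J(f) = f^(5/2) (J(f) = f²*√f = f^(5/2))
40963 - J(174) = 40963 - 174^(5/2) = 40963 - 30276*√174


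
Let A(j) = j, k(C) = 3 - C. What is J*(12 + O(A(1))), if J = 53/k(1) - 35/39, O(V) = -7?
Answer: 9985/78 ≈ 128.01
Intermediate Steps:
J = 1997/78 (J = 53/(3 - 1*1) - 35/39 = 53/(3 - 1) - 35*1/39 = 53/2 - 35/39 = 1997/78 ≈ 25.603)
J*(12 + O(A(1))) = 1997*(12 - 7)/78 = (1997/78)*5 = 9985/78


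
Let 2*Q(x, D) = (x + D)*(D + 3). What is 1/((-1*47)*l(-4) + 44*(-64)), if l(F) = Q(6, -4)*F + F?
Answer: -1/2816 ≈ -0.00035511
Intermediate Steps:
Q(x, D) = (3 + D)*(D + x)/2 (Q(x, D) = ((x + D)*(D + 3))/2 = ((D + x)*(3 + D))/2 = ((3 + D)*(D + x))/2 = (3 + D)*(D + x)/2)
l(F) = 0 (l(F) = ((½)*(-4)² + (3/2)*(-4) + (3/2)*6 + (½)*(-4)*6)*F + F = ((½)*16 - 6 + 9 - 12)*F + F = (8 - 6 + 9 - 12)*F + F = -F + F = 0)
1/((-1*47)*l(-4) + 44*(-64)) = 1/(-1*47*0 + 44*(-64)) = 1/(-47*0 - 2816) = 1/(0 - 2816) = 1/(-2816) = -1/2816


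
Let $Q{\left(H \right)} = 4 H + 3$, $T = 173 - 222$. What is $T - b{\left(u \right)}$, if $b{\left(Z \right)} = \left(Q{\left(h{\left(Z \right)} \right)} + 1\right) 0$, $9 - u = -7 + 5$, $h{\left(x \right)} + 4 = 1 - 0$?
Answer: $-49$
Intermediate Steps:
$h{\left(x \right)} = -3$ ($h{\left(x \right)} = -4 + \left(1 - 0\right) = -4 + \left(1 + 0\right) = -4 + 1 = -3$)
$T = -49$
$Q{\left(H \right)} = 3 + 4 H$
$u = 11$ ($u = 9 - \left(-7 + 5\right) = 9 - -2 = 9 + 2 = 11$)
$b{\left(Z \right)} = 0$ ($b{\left(Z \right)} = \left(\left(3 + 4 \left(-3\right)\right) + 1\right) 0 = \left(\left(3 - 12\right) + 1\right) 0 = \left(-9 + 1\right) 0 = \left(-8\right) 0 = 0$)
$T - b{\left(u \right)} = -49 - 0 = -49 + 0 = -49$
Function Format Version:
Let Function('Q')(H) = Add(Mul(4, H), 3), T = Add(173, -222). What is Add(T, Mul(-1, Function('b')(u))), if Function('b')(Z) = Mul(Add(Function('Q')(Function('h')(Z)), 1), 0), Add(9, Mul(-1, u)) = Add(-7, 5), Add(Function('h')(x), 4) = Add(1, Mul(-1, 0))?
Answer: -49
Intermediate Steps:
Function('h')(x) = -3 (Function('h')(x) = Add(-4, Add(1, Mul(-1, 0))) = Add(-4, Add(1, 0)) = Add(-4, 1) = -3)
T = -49
Function('Q')(H) = Add(3, Mul(4, H))
u = 11 (u = Add(9, Mul(-1, Add(-7, 5))) = Add(9, Mul(-1, -2)) = Add(9, 2) = 11)
Function('b')(Z) = 0 (Function('b')(Z) = Mul(Add(Add(3, Mul(4, -3)), 1), 0) = Mul(Add(Add(3, -12), 1), 0) = Mul(Add(-9, 1), 0) = Mul(-8, 0) = 0)
Add(T, Mul(-1, Function('b')(u))) = Add(-49, Mul(-1, 0)) = Add(-49, 0) = -49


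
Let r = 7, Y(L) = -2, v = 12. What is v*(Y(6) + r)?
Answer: 60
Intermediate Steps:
v*(Y(6) + r) = 12*(-2 + 7) = 12*5 = 60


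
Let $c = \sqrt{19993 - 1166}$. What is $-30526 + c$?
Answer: $-30526 + \sqrt{18827} \approx -30389.0$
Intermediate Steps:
$c = \sqrt{18827} \approx 137.21$
$-30526 + c = -30526 + \sqrt{18827}$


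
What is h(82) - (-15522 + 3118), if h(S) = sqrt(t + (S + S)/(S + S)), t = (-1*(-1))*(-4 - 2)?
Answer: 12404 + I*sqrt(5) ≈ 12404.0 + 2.2361*I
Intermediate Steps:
t = -6 (t = 1*(-6) = -6)
h(S) = I*sqrt(5) (h(S) = sqrt(-6 + (S + S)/(S + S)) = sqrt(-6 + (2*S)/((2*S))) = sqrt(-6 + (2*S)*(1/(2*S))) = sqrt(-6 + 1) = sqrt(-5) = I*sqrt(5))
h(82) - (-15522 + 3118) = I*sqrt(5) - (-15522 + 3118) = I*sqrt(5) - 1*(-12404) = I*sqrt(5) + 12404 = 12404 + I*sqrt(5)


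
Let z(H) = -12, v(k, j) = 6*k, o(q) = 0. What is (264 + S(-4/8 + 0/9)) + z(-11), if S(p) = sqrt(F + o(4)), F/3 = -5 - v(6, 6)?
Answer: 252 + I*sqrt(123) ≈ 252.0 + 11.091*I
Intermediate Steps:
F = -123 (F = 3*(-5 - 6*6) = 3*(-5 - 1*36) = 3*(-5 - 36) = 3*(-41) = -123)
S(p) = I*sqrt(123) (S(p) = sqrt(-123 + 0) = sqrt(-123) = I*sqrt(123))
(264 + S(-4/8 + 0/9)) + z(-11) = (264 + I*sqrt(123)) - 12 = 252 + I*sqrt(123)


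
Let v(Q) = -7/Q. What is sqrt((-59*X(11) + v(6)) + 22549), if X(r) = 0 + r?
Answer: sqrt(788358)/6 ≈ 147.98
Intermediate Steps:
X(r) = r
sqrt((-59*X(11) + v(6)) + 22549) = sqrt((-59*11 - 7/6) + 22549) = sqrt((-649 - 7*1/6) + 22549) = sqrt((-649 - 7/6) + 22549) = sqrt(-3901/6 + 22549) = sqrt(131393/6) = sqrt(788358)/6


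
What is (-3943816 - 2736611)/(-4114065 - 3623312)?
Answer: 6680427/7737377 ≈ 0.86340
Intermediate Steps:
(-3943816 - 2736611)/(-4114065 - 3623312) = -6680427/(-7737377) = -6680427*(-1/7737377) = 6680427/7737377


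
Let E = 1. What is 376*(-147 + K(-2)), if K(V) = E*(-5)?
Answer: -57152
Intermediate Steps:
K(V) = -5 (K(V) = 1*(-5) = -5)
376*(-147 + K(-2)) = 376*(-147 - 5) = 376*(-152) = -57152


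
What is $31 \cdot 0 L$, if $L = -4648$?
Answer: $0$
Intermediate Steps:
$31 \cdot 0 L = 31 \cdot 0 \left(-4648\right) = 0 \left(-4648\right) = 0$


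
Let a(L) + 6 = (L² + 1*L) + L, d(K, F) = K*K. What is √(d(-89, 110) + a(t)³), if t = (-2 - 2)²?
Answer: √22433689 ≈ 4736.4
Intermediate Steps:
t = 16 (t = (-4)² = 16)
d(K, F) = K²
a(L) = -6 + L² + 2*L (a(L) = -6 + ((L² + 1*L) + L) = -6 + ((L² + L) + L) = -6 + ((L + L²) + L) = -6 + (L² + 2*L) = -6 + L² + 2*L)
√(d(-89, 110) + a(t)³) = √((-89)² + (-6 + 16² + 2*16)³) = √(7921 + (-6 + 256 + 32)³) = √(7921 + 282³) = √(7921 + 22425768) = √22433689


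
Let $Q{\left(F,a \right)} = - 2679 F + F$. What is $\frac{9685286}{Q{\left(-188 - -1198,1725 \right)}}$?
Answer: $- \frac{372511}{104030} \approx -3.5808$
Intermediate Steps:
$Q{\left(F,a \right)} = - 2678 F$
$\frac{9685286}{Q{\left(-188 - -1198,1725 \right)}} = \frac{9685286}{\left(-2678\right) \left(-188 - -1198\right)} = \frac{9685286}{\left(-2678\right) \left(-188 + 1198\right)} = \frac{9685286}{\left(-2678\right) 1010} = \frac{9685286}{-2704780} = 9685286 \left(- \frac{1}{2704780}\right) = - \frac{372511}{104030}$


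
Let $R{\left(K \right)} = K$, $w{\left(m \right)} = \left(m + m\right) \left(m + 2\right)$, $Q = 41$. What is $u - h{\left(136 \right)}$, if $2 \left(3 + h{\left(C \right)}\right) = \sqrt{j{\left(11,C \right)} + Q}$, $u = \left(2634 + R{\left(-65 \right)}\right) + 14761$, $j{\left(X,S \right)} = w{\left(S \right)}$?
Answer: $17333 - \frac{\sqrt{37577}}{2} \approx 17236.0$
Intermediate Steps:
$w{\left(m \right)} = 2 m \left(2 + m\right)$
$j{\left(X,S \right)} = 2 S \left(2 + S\right)$
$u = 17330$ ($u = \left(2634 - 65\right) + 14761 = 2569 + 14761 = 17330$)
$h{\left(C \right)} = -3 + \frac{\sqrt{41 + 2 C \left(2 + C\right)}}{2}$ ($h{\left(C \right)} = -3 + \frac{\sqrt{2 C \left(2 + C\right) + 41}}{2} = -3 + \frac{\sqrt{41 + 2 C \left(2 + C\right)}}{2}$)
$u - h{\left(136 \right)} = 17330 - \left(-3 + \frac{\sqrt{41 + 2 \cdot 136 \left(2 + 136\right)}}{2}\right) = 17330 - \left(-3 + \frac{\sqrt{41 + 2 \cdot 136 \cdot 138}}{2}\right) = 17330 - \left(-3 + \frac{\sqrt{41 + 37536}}{2}\right) = 17330 - \left(-3 + \frac{\sqrt{37577}}{2}\right) = 17330 + \left(3 - \frac{\sqrt{37577}}{2}\right) = 17333 - \frac{\sqrt{37577}}{2}$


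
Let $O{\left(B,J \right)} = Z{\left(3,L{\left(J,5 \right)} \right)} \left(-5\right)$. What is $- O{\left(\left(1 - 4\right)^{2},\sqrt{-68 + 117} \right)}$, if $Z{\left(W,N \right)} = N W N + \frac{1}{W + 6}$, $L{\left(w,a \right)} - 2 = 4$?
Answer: $\frac{4865}{9} \approx 540.56$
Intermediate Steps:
$L{\left(w,a \right)} = 6$ ($L{\left(w,a \right)} = 2 + 4 = 6$)
$Z{\left(W,N \right)} = \frac{1}{6 + W} + W N^{2}$ ($Z{\left(W,N \right)} = W N^{2} + \frac{1}{6 + W} = \frac{1}{6 + W} + W N^{2}$)
$O{\left(B,J \right)} = - \frac{4865}{9}$ ($O{\left(B,J \right)} = \frac{1 + 6^{2} \cdot 3^{2} + 6 \cdot 3 \cdot 6^{2}}{6 + 3} \left(-5\right) = \frac{1 + 36 \cdot 9 + 6 \cdot 3 \cdot 36}{9} \left(-5\right) = \frac{1 + 324 + 648}{9} \left(-5\right) = \frac{1}{9} \cdot 973 \left(-5\right) = \frac{973}{9} \left(-5\right) = - \frac{4865}{9}$)
$- O{\left(\left(1 - 4\right)^{2},\sqrt{-68 + 117} \right)} = \left(-1\right) \left(- \frac{4865}{9}\right) = \frac{4865}{9}$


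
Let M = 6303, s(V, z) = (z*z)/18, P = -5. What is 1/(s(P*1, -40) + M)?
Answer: 9/57527 ≈ 0.00015645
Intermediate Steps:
s(V, z) = z**2/18 (s(V, z) = z**2*(1/18) = z**2/18)
1/(s(P*1, -40) + M) = 1/((1/18)*(-40)**2 + 6303) = 1/((1/18)*1600 + 6303) = 1/(800/9 + 6303) = 1/(57527/9) = 9/57527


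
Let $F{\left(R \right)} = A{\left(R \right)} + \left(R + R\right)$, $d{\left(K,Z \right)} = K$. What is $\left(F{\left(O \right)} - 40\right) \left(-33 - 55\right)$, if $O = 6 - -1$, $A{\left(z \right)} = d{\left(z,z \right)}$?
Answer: $1672$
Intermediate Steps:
$A{\left(z \right)} = z$
$O = 7$ ($O = 6 + 1 = 7$)
$F{\left(R \right)} = 3 R$ ($F{\left(R \right)} = R + \left(R + R\right) = R + 2 R = 3 R$)
$\left(F{\left(O \right)} - 40\right) \left(-33 - 55\right) = \left(3 \cdot 7 - 40\right) \left(-33 - 55\right) = \left(21 - 40\right) \left(-33 - 55\right) = \left(-19\right) \left(-88\right) = 1672$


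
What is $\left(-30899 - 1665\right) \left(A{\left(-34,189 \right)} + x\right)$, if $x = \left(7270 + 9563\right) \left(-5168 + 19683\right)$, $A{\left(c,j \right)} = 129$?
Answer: $-7956398721936$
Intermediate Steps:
$x = 244330995$ ($x = 16833 \cdot 14515 = 244330995$)
$\left(-30899 - 1665\right) \left(A{\left(-34,189 \right)} + x\right) = \left(-30899 - 1665\right) \left(129 + 244330995\right) = \left(-30899 - 1665\right) 244331124 = \left(-32564\right) 244331124 = -7956398721936$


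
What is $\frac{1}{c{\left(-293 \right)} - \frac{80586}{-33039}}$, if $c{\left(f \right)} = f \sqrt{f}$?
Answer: $\frac{32870134}{338978171561553} + \frac{3948538613 i \sqrt{293}}{338978171561553} \approx 9.6968 \cdot 10^{-8} + 0.00019939 i$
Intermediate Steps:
$c{\left(f \right)} = f^{\frac{3}{2}}$
$\frac{1}{c{\left(-293 \right)} - \frac{80586}{-33039}} = \frac{1}{\left(-293\right)^{\frac{3}{2}} - \frac{80586}{-33039}} = \frac{1}{- 293 i \sqrt{293} - - \frac{8954}{3671}} = \frac{1}{- 293 i \sqrt{293} + \frac{8954}{3671}} = \frac{1}{\frac{8954}{3671} - 293 i \sqrt{293}}$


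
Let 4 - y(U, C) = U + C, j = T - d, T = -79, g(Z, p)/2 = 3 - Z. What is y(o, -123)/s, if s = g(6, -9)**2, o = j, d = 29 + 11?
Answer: 41/6 ≈ 6.8333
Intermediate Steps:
d = 40
g(Z, p) = 6 - 2*Z (g(Z, p) = 2*(3 - Z) = 6 - 2*Z)
j = -119 (j = -79 - 1*40 = -79 - 40 = -119)
o = -119
s = 36 (s = (6 - 2*6)**2 = (6 - 12)**2 = (-6)**2 = 36)
y(U, C) = 4 - C - U (y(U, C) = 4 - (U + C) = 4 - (C + U) = 4 + (-C - U) = 4 - C - U)
y(o, -123)/s = (4 - 1*(-123) - 1*(-119))/36 = (4 + 123 + 119)*(1/36) = 246*(1/36) = 41/6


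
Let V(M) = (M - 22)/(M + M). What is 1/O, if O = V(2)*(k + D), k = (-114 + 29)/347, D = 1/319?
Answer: 110693/133840 ≈ 0.82705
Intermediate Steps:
D = 1/319 ≈ 0.0031348
k = -85/347 (k = -85*1/347 = -85/347 ≈ -0.24496)
V(M) = (-22 + M)/(2*M) (V(M) = (-22 + M)/((2*M)) = (-22 + M)*(1/(2*M)) = (-22 + M)/(2*M))
O = 133840/110693 (O = ((½)*(-22 + 2)/2)*(-85/347 + 1/319) = ((½)*(½)*(-20))*(-26768/110693) = -5*(-26768/110693) = 133840/110693 ≈ 1.2091)
1/O = 1/(133840/110693) = 110693/133840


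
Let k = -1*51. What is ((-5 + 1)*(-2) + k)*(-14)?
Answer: 602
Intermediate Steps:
k = -51
((-5 + 1)*(-2) + k)*(-14) = ((-5 + 1)*(-2) - 51)*(-14) = (-4*(-2) - 51)*(-14) = (8 - 51)*(-14) = -43*(-14) = 602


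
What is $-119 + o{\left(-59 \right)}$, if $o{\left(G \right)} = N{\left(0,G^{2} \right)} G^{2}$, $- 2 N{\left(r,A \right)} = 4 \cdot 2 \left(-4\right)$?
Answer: $55577$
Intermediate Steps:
$N{\left(r,A \right)} = 16$ ($N{\left(r,A \right)} = - \frac{4 \cdot 2 \left(-4\right)}{2} = - \frac{8 \left(-4\right)}{2} = \left(- \frac{1}{2}\right) \left(-32\right) = 16$)
$o{\left(G \right)} = 16 G^{2}$
$-119 + o{\left(-59 \right)} = -119 + 16 \left(-59\right)^{2} = -119 + 16 \cdot 3481 = -119 + 55696 = 55577$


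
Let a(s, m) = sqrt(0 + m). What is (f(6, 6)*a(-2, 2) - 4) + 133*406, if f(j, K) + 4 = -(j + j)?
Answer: 53994 - 16*sqrt(2) ≈ 53971.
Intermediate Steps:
a(s, m) = sqrt(m)
f(j, K) = -4 - 2*j (f(j, K) = -4 - (j + j) = -4 - 2*j)
(f(6, 6)*a(-2, 2) - 4) + 133*406 = ((-4 - 2*6)*sqrt(2) - 4) + 133*406 = ((-4 - 12)*sqrt(2) - 4) + 53998 = (-16*sqrt(2) - 4) + 53998 = (-4 - 16*sqrt(2)) + 53998 = 53994 - 16*sqrt(2)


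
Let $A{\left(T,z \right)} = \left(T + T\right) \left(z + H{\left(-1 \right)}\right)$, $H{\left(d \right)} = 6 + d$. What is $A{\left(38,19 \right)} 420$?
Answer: $766080$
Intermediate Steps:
$A{\left(T,z \right)} = 2 T \left(5 + z\right)$ ($A{\left(T,z \right)} = \left(T + T\right) \left(z + \left(6 - 1\right)\right) = 2 T \left(z + 5\right) = 2 T \left(5 + z\right)$)
$A{\left(38,19 \right)} 420 = 2 \cdot 38 \left(5 + 19\right) 420 = 2 \cdot 38 \cdot 24 \cdot 420 = 1824 \cdot 420 = 766080$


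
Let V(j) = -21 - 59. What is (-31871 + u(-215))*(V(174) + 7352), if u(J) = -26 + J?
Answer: -233518464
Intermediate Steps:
V(j) = -80
(-31871 + u(-215))*(V(174) + 7352) = (-31871 + (-26 - 215))*(-80 + 7352) = (-31871 - 241)*7272 = -32112*7272 = -233518464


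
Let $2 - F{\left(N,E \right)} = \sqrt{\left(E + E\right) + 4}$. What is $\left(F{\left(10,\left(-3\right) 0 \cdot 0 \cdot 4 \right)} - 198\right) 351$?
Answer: $-69498$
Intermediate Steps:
$F{\left(N,E \right)} = 2 - \sqrt{4 + 2 E}$ ($F{\left(N,E \right)} = 2 - \sqrt{\left(E + E\right) + 4} = 2 - \sqrt{2 E + 4} = 2 - \sqrt{4 + 2 E}$)
$\left(F{\left(10,\left(-3\right) 0 \cdot 0 \cdot 4 \right)} - 198\right) 351 = \left(\left(2 - \sqrt{4 + 2 \left(-3\right) 0 \cdot 0 \cdot 4}\right) - 198\right) 351 = \left(\left(2 - \sqrt{4 + 2 \cdot 0 \cdot 0}\right) - 198\right) 351 = \left(\left(2 - \sqrt{4 + 2 \cdot 0}\right) - 198\right) 351 = \left(\left(2 - \sqrt{4 + 0}\right) - 198\right) 351 = \left(\left(2 - \sqrt{4}\right) - 198\right) 351 = \left(\left(2 - 2\right) - 198\right) 351 = \left(0 - 198\right) 351 = \left(-198\right) 351 = -69498$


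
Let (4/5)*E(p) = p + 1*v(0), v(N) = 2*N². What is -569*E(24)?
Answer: -17070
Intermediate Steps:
E(p) = 5*p/4 (E(p) = 5*(p + 1*(2*0²))/4 = 5*(p + 1*(2*0))/4 = 5*(p + 1*0)/4 = 5*(p + 0)/4 = 5*p/4)
-569*E(24) = -2845*24/4 = -569*30 = -17070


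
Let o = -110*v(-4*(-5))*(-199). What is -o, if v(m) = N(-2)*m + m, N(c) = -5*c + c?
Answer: -3940200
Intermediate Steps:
N(c) = -4*c
v(m) = 9*m (v(m) = (-4*(-2))*m + m = 8*m + m = 9*m)
o = 3940200 (o = -990*(-4*(-5))*(-199) = -990*20*(-199) = -110*180*(-199) = -19800*(-199) = 3940200)
-o = -1*3940200 = -3940200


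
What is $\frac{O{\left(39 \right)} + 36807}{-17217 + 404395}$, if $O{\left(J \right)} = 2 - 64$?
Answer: $\frac{36745}{387178} \approx 0.094905$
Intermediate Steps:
$O{\left(J \right)} = -62$ ($O{\left(J \right)} = 2 - 64 = -62$)
$\frac{O{\left(39 \right)} + 36807}{-17217 + 404395} = \frac{-62 + 36807}{-17217 + 404395} = \frac{36745}{387178}$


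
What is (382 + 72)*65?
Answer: 29510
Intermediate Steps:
(382 + 72)*65 = 454*65 = 29510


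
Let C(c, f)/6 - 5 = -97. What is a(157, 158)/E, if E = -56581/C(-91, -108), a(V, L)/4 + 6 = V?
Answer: 333408/56581 ≈ 5.8926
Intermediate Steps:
a(V, L) = -24 + 4*V
C(c, f) = -552 (C(c, f) = 30 + 6*(-97) = 30 - 582 = -552)
E = 56581/552 (E = -56581/(-552) = -56581*(-1/552) = 56581/552 ≈ 102.50)
a(157, 158)/E = (-24 + 4*157)/(56581/552) = (-24 + 628)*(552/56581) = 604*(552/56581) = 333408/56581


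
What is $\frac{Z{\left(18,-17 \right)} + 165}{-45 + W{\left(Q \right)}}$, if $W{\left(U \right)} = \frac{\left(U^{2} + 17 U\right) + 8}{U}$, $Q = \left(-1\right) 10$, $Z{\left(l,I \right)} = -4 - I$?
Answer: $- \frac{445}{97} \approx -4.5876$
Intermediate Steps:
$Q = -10$
$W{\left(U \right)} = \frac{8 + U^{2} + 17 U}{U}$
$\frac{Z{\left(18,-17 \right)} + 165}{-45 + W{\left(Q \right)}} = \frac{\left(-4 - -17\right) + 165}{-45 + \left(17 - 10 + \frac{8}{-10}\right)} = \frac{\left(-4 + 17\right) + 165}{-45 + \left(17 - 10 + 8 \left(- \frac{1}{10}\right)\right)} = \frac{13 + 165}{-45 - - \frac{31}{5}} = \frac{178}{-45 + \frac{31}{5}} = \frac{178}{- \frac{194}{5}} = 178 \left(- \frac{5}{194}\right) = - \frac{445}{97}$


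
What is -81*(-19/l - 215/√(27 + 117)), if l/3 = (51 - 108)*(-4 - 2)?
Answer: 5811/4 ≈ 1452.8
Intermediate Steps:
l = 1026 (l = 3*((51 - 108)*(-4 - 2)) = 3*(-57*(-6)) = 3*342 = 1026)
-81*(-19/l - 215/√(27 + 117)) = -81*(-19/1026 - 215/√(27 + 117)) = -81*(-19*1/1026 - 215/(√144)) = -81*(-1/54 - 215/12) = -81*(-1937/108) = 5811/4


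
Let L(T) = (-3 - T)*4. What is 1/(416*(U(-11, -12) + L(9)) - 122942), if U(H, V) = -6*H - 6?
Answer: -1/117950 ≈ -8.4782e-6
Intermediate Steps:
U(H, V) = -6 - 6*H
L(T) = -12 - 4*T
1/(416*(U(-11, -12) + L(9)) - 122942) = 1/(416*((-6 - 6*(-11)) + (-12 - 4*9)) - 122942) = 1/(416*((-6 + 66) + (-12 - 36)) - 122942) = 1/(416*(60 - 48) - 122942) = 1/(416*12 - 122942) = 1/(4992 - 122942) = 1/(-117950) = -1/117950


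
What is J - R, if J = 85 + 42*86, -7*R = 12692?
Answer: 38571/7 ≈ 5510.1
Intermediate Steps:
R = -12692/7 (R = -⅐*12692 = -12692/7 ≈ -1813.1)
J = 3697 (J = 85 + 3612 = 3697)
J - R = 3697 - 1*(-12692/7) = 3697 + 12692/7 = 38571/7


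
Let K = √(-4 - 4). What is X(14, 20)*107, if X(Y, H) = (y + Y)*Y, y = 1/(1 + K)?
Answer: 1498*(-15*I + 28*√2)/(-I + 2*√2) ≈ 21138.0 - 470.78*I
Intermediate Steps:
K = 2*I*√2 (K = √(-8) = 2*I*√2 ≈ 2.8284*I)
y = 1/(1 + 2*I*√2) ≈ 0.11111 - 0.31427*I
X(Y, H) = Y*(⅑ + Y - 2*I*√2/9) (X(Y, H) = ((⅑ - 2*I*√2/9) + Y)*Y = (⅑ + Y - 2*I*√2/9)*Y = Y*(⅑ + Y - 2*I*√2/9))
X(14, 20)*107 = (14*(-I - 1*I*14 + 2*14*√2)/(-I + 2*√2))*107 = (14*(-I - 14*I + 28*√2)/(-I + 2*√2))*107 = (14*(-15*I + 28*√2)/(-I + 2*√2))*107 = 1498*(-15*I + 28*√2)/(-I + 2*√2)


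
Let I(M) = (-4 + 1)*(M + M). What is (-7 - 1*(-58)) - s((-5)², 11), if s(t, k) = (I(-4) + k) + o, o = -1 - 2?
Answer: 19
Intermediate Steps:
I(M) = -6*M
o = -3
s(t, k) = 21 + k (s(t, k) = (-6*(-4) + k) - 3 = (24 + k) - 3 = 21 + k)
(-7 - 1*(-58)) - s((-5)², 11) = (-7 - 1*(-58)) - (21 + 11) = (-7 + 58) - 1*32 = 51 - 32 = 19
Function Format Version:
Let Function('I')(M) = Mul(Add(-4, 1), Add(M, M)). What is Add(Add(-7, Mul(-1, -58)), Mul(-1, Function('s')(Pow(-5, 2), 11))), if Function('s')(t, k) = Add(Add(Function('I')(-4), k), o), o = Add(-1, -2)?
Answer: 19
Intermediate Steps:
Function('I')(M) = Mul(-6, M) (Function('I')(M) = Mul(-3, Mul(2, M)) = Mul(-6, M))
o = -3
Function('s')(t, k) = Add(21, k) (Function('s')(t, k) = Add(Add(Mul(-6, -4), k), -3) = Add(Add(24, k), -3) = Add(21, k))
Add(Add(-7, Mul(-1, -58)), Mul(-1, Function('s')(Pow(-5, 2), 11))) = Add(Add(-7, Mul(-1, -58)), Mul(-1, Add(21, 11))) = Add(Add(-7, 58), Mul(-1, 32)) = Add(51, -32) = 19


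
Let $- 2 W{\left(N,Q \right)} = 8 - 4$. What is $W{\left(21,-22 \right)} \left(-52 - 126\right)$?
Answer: $356$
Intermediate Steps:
$W{\left(N,Q \right)} = -2$ ($W{\left(N,Q \right)} = - \frac{8 - 4}{2} = \left(- \frac{1}{2}\right) 4 = -2$)
$W{\left(21,-22 \right)} \left(-52 - 126\right) = - 2 \left(-52 - 126\right) = \left(-2\right) \left(-178\right) = 356$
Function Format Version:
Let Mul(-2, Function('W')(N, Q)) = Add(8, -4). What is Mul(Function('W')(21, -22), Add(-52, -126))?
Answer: 356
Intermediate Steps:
Function('W')(N, Q) = -2 (Function('W')(N, Q) = Mul(Rational(-1, 2), Add(8, -4)) = Mul(Rational(-1, 2), 4) = -2)
Mul(Function('W')(21, -22), Add(-52, -126)) = Mul(-2, Add(-52, -126)) = Mul(-2, -178) = 356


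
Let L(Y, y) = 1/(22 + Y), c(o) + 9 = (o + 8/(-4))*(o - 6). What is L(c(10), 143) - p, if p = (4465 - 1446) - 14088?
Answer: 498106/45 ≈ 11069.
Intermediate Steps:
c(o) = -9 + (-6 + o)*(-2 + o) (c(o) = -9 + (o + 8/(-4))*(o - 6) = -9 + (o + 8*(-¼))*(-6 + o) = -9 + (o - 2)*(-6 + o) = -9 + (-2 + o)*(-6 + o) = -9 + (-6 + o)*(-2 + o))
p = -11069 (p = 3019 - 14088 = -11069)
L(c(10), 143) - p = 1/(22 + (3 + 10² - 8*10)) - 1*(-11069) = 1/(22 + (3 + 100 - 80)) + 11069 = 1/(22 + 23) + 11069 = 1/45 + 11069 = 498106/45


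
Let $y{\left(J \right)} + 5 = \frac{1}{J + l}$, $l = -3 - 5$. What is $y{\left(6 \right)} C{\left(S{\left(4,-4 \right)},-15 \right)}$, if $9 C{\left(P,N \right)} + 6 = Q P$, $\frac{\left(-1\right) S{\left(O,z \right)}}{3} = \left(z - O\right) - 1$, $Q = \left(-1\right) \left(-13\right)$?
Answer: $- \frac{1265}{6} \approx -210.83$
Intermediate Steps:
$l = -8$ ($l = -3 - 5 = -8$)
$Q = 13$
$S{\left(O,z \right)} = 3 - 3 z + 3 O$ ($S{\left(O,z \right)} = - 3 \left(\left(z - O\right) - 1\right) = - 3 \left(-1 + z - O\right) = 3 - 3 z + 3 O$)
$C{\left(P,N \right)} = - \frac{2}{3} + \frac{13 P}{9}$
$y{\left(J \right)} = -5 + \frac{1}{-8 + J}$ ($y{\left(J \right)} = -5 + \frac{1}{J - 8} = -5 + \frac{1}{-8 + J}$)
$y{\left(6 \right)} C{\left(S{\left(4,-4 \right)},-15 \right)} = \frac{41 - 30}{-8 + 6} \left(- \frac{2}{3} + \frac{13 \left(3 - -12 + 3 \cdot 4\right)}{9}\right) = \frac{41 - 30}{-2} \left(- \frac{2}{3} + \frac{13 \left(3 + 12 + 12\right)}{9}\right) = \left(- \frac{1}{2}\right) 11 \left(- \frac{2}{3} + \frac{13}{9} \cdot 27\right) = - \frac{11 \left(- \frac{2}{3} + 39\right)}{2} = \left(- \frac{11}{2}\right) \frac{115}{3} = - \frac{1265}{6}$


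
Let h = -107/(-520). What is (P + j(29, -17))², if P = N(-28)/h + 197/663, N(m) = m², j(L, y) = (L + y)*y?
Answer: 65454594255312025/5032625481 ≈ 1.3006e+7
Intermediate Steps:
h = 107/520 (h = -107*(-1/520) = 107/520 ≈ 0.20577)
j(L, y) = y*(L + y)
P = 270312919/70941 (P = (-28)²/(107/520) + 197/663 = 784*(520/107) + 197*(1/663) = 407680/107 + 197/663 = 270312919/70941 ≈ 3810.4)
(P + j(29, -17))² = (270312919/70941 - 17*(29 - 17))² = (270312919/70941 - 17*12)² = (270312919/70941 - 204)² = (255840955/70941)² = 65454594255312025/5032625481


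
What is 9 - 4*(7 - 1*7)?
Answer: 9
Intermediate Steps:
9 - 4*(7 - 1*7) = 9 - 4*(7 - 7) = 9 - 4*0 = 9 + 0 = 9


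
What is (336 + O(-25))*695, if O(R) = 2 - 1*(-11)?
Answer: 242555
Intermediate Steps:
O(R) = 13 (O(R) = 2 + 11 = 13)
(336 + O(-25))*695 = (336 + 13)*695 = 349*695 = 242555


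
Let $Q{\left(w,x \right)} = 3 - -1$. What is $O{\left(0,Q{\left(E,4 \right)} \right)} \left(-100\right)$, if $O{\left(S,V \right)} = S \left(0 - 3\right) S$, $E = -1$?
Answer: $0$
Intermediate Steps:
$Q{\left(w,x \right)} = 4$ ($Q{\left(w,x \right)} = 3 + 1 = 4$)
$O{\left(S,V \right)} = - 3 S^{2}$ ($O{\left(S,V \right)} = S \left(-3\right) S = - 3 S S = - 3 S^{2}$)
$O{\left(0,Q{\left(E,4 \right)} \right)} \left(-100\right) = - 3 \cdot 0^{2} \left(-100\right) = \left(-3\right) 0 \left(-100\right) = 0 \left(-100\right) = 0$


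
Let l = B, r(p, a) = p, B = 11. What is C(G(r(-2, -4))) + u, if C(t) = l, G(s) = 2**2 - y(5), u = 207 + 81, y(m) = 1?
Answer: 299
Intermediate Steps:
u = 288
G(s) = 3 (G(s) = 2**2 - 1*1 = 4 - 1 = 3)
l = 11
C(t) = 11
C(G(r(-2, -4))) + u = 11 + 288 = 299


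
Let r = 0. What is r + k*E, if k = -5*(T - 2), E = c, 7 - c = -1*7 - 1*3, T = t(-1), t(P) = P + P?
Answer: 340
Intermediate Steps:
t(P) = 2*P
T = -2 (T = 2*(-1) = -2)
c = 17 (c = 7 - (-1*7 - 1*3) = 7 - (-7 - 3) = 7 - 1*(-10) = 7 + 10 = 17)
E = 17
k = 20 (k = -5*(-2 - 2) = -5*(-4) = 20)
r + k*E = 0 + 20*17 = 0 + 340 = 340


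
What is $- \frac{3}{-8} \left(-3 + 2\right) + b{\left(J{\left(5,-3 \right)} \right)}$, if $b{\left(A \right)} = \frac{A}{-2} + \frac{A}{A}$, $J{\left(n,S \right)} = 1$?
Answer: $\frac{1}{8} \approx 0.125$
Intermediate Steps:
$b{\left(A \right)} = 1 - \frac{A}{2}$ ($b{\left(A \right)} = A \left(- \frac{1}{2}\right) + 1 = - \frac{A}{2} + 1 = 1 - \frac{A}{2}$)
$- \frac{3}{-8} \left(-3 + 2\right) + b{\left(J{\left(5,-3 \right)} \right)} = - \frac{3}{-8} \left(-3 + 2\right) + \left(1 - \frac{1}{2}\right) = \left(-3\right) \left(- \frac{1}{8}\right) \left(-1\right) + \left(1 - \frac{1}{2}\right) = \frac{3}{8} \left(-1\right) + \frac{1}{2} = - \frac{3}{8} + \frac{1}{2} = \frac{1}{8}$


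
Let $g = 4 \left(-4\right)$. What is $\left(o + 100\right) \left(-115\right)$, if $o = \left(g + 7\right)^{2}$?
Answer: $-20815$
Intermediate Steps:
$g = -16$
$o = 81$ ($o = \left(-16 + 7\right)^{2} = \left(-9\right)^{2} = 81$)
$\left(o + 100\right) \left(-115\right) = \left(81 + 100\right) \left(-115\right) = 181 \left(-115\right) = -20815$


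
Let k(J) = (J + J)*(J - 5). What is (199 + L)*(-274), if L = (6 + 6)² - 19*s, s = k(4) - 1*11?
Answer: -192896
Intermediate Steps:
k(J) = 2*J*(-5 + J) (k(J) = (2*J)*(-5 + J) = 2*J*(-5 + J))
s = -19 (s = 2*4*(-5 + 4) - 1*11 = 2*4*(-1) - 11 = -8 - 11 = -19)
L = 505 (L = (6 + 6)² - 19*(-19) = 12² + 361 = 144 + 361 = 505)
(199 + L)*(-274) = (199 + 505)*(-274) = 704*(-274) = -192896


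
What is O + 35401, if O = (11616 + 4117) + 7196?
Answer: 58330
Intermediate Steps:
O = 22929 (O = 15733 + 7196 = 22929)
O + 35401 = 22929 + 35401 = 58330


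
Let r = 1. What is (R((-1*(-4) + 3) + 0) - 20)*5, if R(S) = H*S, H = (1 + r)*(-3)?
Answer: -310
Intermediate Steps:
H = -6 (H = (1 + 1)*(-3) = 2*(-3) = -6)
R(S) = -6*S
(R((-1*(-4) + 3) + 0) - 20)*5 = (-6*((-1*(-4) + 3) + 0) - 20)*5 = (-6*((4 + 3) + 0) - 20)*5 = (-6*(7 + 0) - 20)*5 = (-6*7 - 20)*5 = (-42 - 20)*5 = -62*5 = -310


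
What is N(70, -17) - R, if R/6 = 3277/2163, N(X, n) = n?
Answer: -18811/721 ≈ -26.090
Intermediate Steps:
R = 6554/721 (R = 6*(3277/2163) = 6554/721 ≈ 9.0901)
N(70, -17) - R = -17 - 1*6554/721 = -17 - 6554/721 = -18811/721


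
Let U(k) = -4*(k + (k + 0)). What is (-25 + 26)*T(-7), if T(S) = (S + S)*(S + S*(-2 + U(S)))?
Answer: 5390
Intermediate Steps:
U(k) = -8*k (U(k) = -4*(k + k) = -8*k)
T(S) = 2*S*(S + S*(-2 - 8*S)) (T(S) = (S + S)*(S + S*(-2 - 8*S)) = (2*S)*(S + S*(-2 - 8*S)) = 2*S*(S + S*(-2 - 8*S)))
(-25 + 26)*T(-7) = (-25 + 26)*((-7)²*(-2 - 16*(-7))) = 1*(49*(-2 + 112)) = 1*(49*110) = 1*5390 = 5390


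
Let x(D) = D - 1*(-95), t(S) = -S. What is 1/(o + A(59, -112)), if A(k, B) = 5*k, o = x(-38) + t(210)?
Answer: 1/142 ≈ 0.0070423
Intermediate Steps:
x(D) = 95 + D (x(D) = D + 95 = 95 + D)
o = -153 (o = (95 - 38) - 1*210 = 57 - 210 = -153)
1/(o + A(59, -112)) = 1/(-153 + 5*59) = 1/(-153 + 295) = 1/142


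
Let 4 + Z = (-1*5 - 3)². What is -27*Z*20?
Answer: -32400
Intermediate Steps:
Z = 60 (Z = -4 + (-1*5 - 3)² = -4 + (-5 - 3)² = -4 + (-8)² = -4 + 64 = 60)
-27*Z*20 = -27*60*20 = -1620*20 = -32400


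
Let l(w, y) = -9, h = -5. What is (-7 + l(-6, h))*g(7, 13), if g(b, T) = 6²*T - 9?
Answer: -7344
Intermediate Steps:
g(b, T) = -9 + 36*T (g(b, T) = 36*T - 9 = -9 + 36*T)
(-7 + l(-6, h))*g(7, 13) = (-7 - 9)*(-9 + 36*13) = -16*(-9 + 468) = -16*459 = -7344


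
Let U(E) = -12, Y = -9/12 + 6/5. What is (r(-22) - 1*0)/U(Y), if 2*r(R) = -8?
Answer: ⅓ ≈ 0.33333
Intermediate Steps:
r(R) = -4 (r(R) = (½)*(-8) = -4)
Y = 9/20 (Y = -9*1/12 + 6*(⅕) = -¾ + 6/5 = 9/20 ≈ 0.45000)
(r(-22) - 1*0)/U(Y) = (-4 - 1*0)/(-12) = (-4 + 0)*(-1/12) = -4*(-1/12) = ⅓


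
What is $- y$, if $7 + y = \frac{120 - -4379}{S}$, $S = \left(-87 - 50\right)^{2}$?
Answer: $\frac{126884}{18769} \approx 6.7603$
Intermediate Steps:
$S = 18769$ ($S = \left(-137\right)^{2} = 18769$)
$y = - \frac{126884}{18769}$ ($y = -7 + \frac{120 - -4379}{18769} = -7 + \left(120 + 4379\right) \frac{1}{18769} = -7 + 4499 \cdot \frac{1}{18769} = -7 + \frac{4499}{18769} = - \frac{126884}{18769} \approx -6.7603$)
$- y = \left(-1\right) \left(- \frac{126884}{18769}\right) = \frac{126884}{18769}$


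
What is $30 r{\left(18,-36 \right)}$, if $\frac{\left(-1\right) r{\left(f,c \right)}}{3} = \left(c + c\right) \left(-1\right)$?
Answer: $-6480$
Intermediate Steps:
$r{\left(f,c \right)} = 6 c$ ($r{\left(f,c \right)} = - 3 \left(c + c\right) \left(-1\right) = - 3 \cdot 2 c \left(-1\right) = - 3 \left(- 2 c\right) = 6 c$)
$30 r{\left(18,-36 \right)} = 30 \cdot 6 \left(-36\right) = 30 \left(-216\right) = -6480$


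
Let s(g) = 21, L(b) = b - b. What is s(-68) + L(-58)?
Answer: 21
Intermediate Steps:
L(b) = 0
s(-68) + L(-58) = 21 + 0 = 21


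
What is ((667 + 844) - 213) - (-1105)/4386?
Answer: 334949/258 ≈ 1298.3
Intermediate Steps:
((667 + 844) - 213) - (-1105)/4386 = (1511 - 213) - (-1105)/4386 = 1298 - 1*(-65/258) = 1298 + 65/258 = 334949/258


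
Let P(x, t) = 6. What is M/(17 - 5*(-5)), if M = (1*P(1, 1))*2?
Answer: 2/7 ≈ 0.28571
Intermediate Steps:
M = 12 (M = (1*6)*2 = 6*2 = 12)
M/(17 - 5*(-5)) = 12/(17 - 5*(-5)) = 12/(17 + 25) = 12/42 = (1/42)*12 = 2/7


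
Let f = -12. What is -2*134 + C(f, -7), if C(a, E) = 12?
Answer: -256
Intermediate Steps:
-2*134 + C(f, -7) = -2*134 + 12 = -268 + 12 = -256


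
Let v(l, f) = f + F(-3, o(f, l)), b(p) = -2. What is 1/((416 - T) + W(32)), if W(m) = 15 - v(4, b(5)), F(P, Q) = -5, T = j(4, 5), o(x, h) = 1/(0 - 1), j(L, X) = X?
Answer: 1/433 ≈ 0.0023095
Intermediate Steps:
o(x, h) = -1 (o(x, h) = 1/(-1) = -1)
T = 5
v(l, f) = -5 + f (v(l, f) = f - 5 = -5 + f)
W(m) = 22 (W(m) = 15 - (-5 - 2) = 15 - 1*(-7) = 15 + 7 = 22)
1/((416 - T) + W(32)) = 1/((416 - 1*5) + 22) = 1/((416 - 5) + 22) = 1/(411 + 22) = 1/433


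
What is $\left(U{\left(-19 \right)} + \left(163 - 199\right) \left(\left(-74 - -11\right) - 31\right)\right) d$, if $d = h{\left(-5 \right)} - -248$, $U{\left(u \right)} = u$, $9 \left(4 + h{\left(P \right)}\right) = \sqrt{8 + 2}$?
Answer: $821060 + \frac{3365 \sqrt{10}}{9} \approx 8.2224 \cdot 10^{5}$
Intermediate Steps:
$h{\left(P \right)} = -4 + \frac{\sqrt{10}}{9}$ ($h{\left(P \right)} = -4 + \frac{\sqrt{8 + 2}}{9} = -4 + \frac{\sqrt{10}}{9}$)
$d = 244 + \frac{\sqrt{10}}{9}$ ($d = \left(-4 + \frac{\sqrt{10}}{9}\right) - -248 = \left(-4 + \frac{\sqrt{10}}{9}\right) + 248 = 244 + \frac{\sqrt{10}}{9} \approx 244.35$)
$\left(U{\left(-19 \right)} + \left(163 - 199\right) \left(\left(-74 - -11\right) - 31\right)\right) d = \left(-19 + \left(163 - 199\right) \left(\left(-74 - -11\right) - 31\right)\right) \left(244 + \frac{\sqrt{10}}{9}\right) = \left(-19 - 36 \left(\left(-74 + 11\right) - 31\right)\right) \left(244 + \frac{\sqrt{10}}{9}\right) = \left(-19 - 36 \left(-63 - 31\right)\right) \left(244 + \frac{\sqrt{10}}{9}\right) = \left(-19 - -3384\right) \left(244 + \frac{\sqrt{10}}{9}\right) = \left(-19 + 3384\right) \left(244 + \frac{\sqrt{10}}{9}\right) = 3365 \left(244 + \frac{\sqrt{10}}{9}\right) = 821060 + \frac{3365 \sqrt{10}}{9}$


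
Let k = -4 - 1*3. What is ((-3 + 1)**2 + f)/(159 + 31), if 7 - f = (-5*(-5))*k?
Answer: 93/95 ≈ 0.97895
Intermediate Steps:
k = -7 (k = -4 - 3 = -7)
f = 182 (f = 7 - (-5*(-5))*(-7) = 7 - 25*(-7) = 7 - 1*(-175) = 7 + 175 = 182)
((-3 + 1)**2 + f)/(159 + 31) = ((-3 + 1)**2 + 182)/(159 + 31) = ((-2)**2 + 182)/190 = (4 + 182)*(1/190) = 186*(1/190) = 93/95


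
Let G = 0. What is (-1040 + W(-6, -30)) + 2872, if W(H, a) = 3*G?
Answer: 1832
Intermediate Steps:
W(H, a) = 0 (W(H, a) = 3*0 = 0)
(-1040 + W(-6, -30)) + 2872 = (-1040 + 0) + 2872 = -1040 + 2872 = 1832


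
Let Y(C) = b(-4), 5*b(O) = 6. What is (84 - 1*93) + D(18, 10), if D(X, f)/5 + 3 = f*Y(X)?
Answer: 36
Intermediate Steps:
b(O) = 6/5 (b(O) = (⅕)*6 = 6/5)
Y(C) = 6/5
D(X, f) = -15 + 6*f (D(X, f) = -15 + 5*(f*(6/5)) = -15 + 5*(6*f/5) = -15 + 6*f)
(84 - 1*93) + D(18, 10) = (84 - 1*93) + (-15 + 6*10) = (84 - 93) + (-15 + 60) = -9 + 45 = 36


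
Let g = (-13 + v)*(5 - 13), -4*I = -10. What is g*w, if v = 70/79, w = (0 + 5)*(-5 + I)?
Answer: -95700/79 ≈ -1211.4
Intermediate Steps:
I = 5/2 (I = -¼*(-10) = 5/2 ≈ 2.5000)
w = -25/2 (w = (0 + 5)*(-5 + 5/2) = 5*(-5/2) = -25/2 ≈ -12.500)
v = 70/79 (v = 70*(1/79) = 70/79 ≈ 0.88608)
g = 7656/79 (g = (-13 + 70/79)*(5 - 13) = -957/79*(-8) = 7656/79 ≈ 96.911)
g*w = (7656/79)*(-25/2) = -95700/79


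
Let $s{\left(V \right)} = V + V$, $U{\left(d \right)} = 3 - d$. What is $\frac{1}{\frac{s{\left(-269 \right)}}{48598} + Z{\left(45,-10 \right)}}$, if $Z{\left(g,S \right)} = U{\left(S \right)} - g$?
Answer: $- \frac{24299}{777837} \approx -0.031239$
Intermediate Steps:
$s{\left(V \right)} = 2 V$
$Z{\left(g,S \right)} = 3 - S - g$ ($Z{\left(g,S \right)} = \left(3 - S\right) - g = 3 - S - g$)
$\frac{1}{\frac{s{\left(-269 \right)}}{48598} + Z{\left(45,-10 \right)}} = \frac{1}{\frac{2 \left(-269\right)}{48598} - 32} = \frac{1}{\left(-538\right) \frac{1}{48598} + \left(3 + 10 - 45\right)} = \frac{1}{- \frac{269}{24299} - 32} = \frac{1}{- \frac{777837}{24299}} = - \frac{24299}{777837}$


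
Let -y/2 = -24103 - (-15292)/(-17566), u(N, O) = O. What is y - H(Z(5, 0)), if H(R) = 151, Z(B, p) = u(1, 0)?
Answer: 422082357/8783 ≈ 48057.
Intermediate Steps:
Z(B, p) = 0
y = 423408590/8783 (y = -2*(-24103 - (-15292)/(-17566)) = -2*(-24103 - (-15292)*(-1)/17566) = -2*(-24103 - 1*7646/8783) = -2*(-24103 - 7646/8783) = -2*(-211704295/8783) = 423408590/8783 ≈ 48208.)
y - H(Z(5, 0)) = 423408590/8783 - 1*151 = 423408590/8783 - 151 = 422082357/8783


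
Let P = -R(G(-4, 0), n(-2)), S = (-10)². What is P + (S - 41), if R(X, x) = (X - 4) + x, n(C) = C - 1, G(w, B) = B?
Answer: 66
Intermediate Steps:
S = 100
n(C) = -1 + C
R(X, x) = -4 + X + x (R(X, x) = (-4 + X) + x = -4 + X + x)
P = 7 (P = -(-4 + 0 + (-1 - 2)) = -(-4 + 0 - 3) = -1*(-7) = 7)
P + (S - 41) = 7 + (100 - 41) = 7 + 59 = 66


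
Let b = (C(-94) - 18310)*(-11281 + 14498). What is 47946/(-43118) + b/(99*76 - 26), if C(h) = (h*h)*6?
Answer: 1203432698182/80824691 ≈ 14889.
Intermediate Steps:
C(h) = 6*h² (C(h) = h²*6 = 6*h²)
b = 111649202 (b = (6*(-94)² - 18310)*(-11281 + 14498) = (6*8836 - 18310)*3217 = (53016 - 18310)*3217 = 34706*3217 = 111649202)
47946/(-43118) + b/(99*76 - 26) = 47946/(-43118) + 111649202/(99*76 - 26) = 47946*(-1/43118) + 111649202/(7524 - 26) = -23973/21559 + 111649202/7498 = -23973/21559 + 111649202*(1/7498) = -23973/21559 + 55824601/3749 = 1203432698182/80824691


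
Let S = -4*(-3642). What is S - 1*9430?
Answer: 5138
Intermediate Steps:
S = 14568
S - 1*9430 = 14568 - 1*9430 = 14568 - 9430 = 5138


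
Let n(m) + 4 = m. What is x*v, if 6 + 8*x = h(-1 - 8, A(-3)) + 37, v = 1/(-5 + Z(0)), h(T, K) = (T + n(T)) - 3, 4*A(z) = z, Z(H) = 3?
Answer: -3/8 ≈ -0.37500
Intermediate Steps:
A(z) = z/4
n(m) = -4 + m
h(T, K) = -7 + 2*T (h(T, K) = (T + (-4 + T)) - 3 = (-4 + 2*T) - 3 = -7 + 2*T)
v = -1/2 (v = 1/(-5 + 3) = 1/(-2) = -1/2 ≈ -0.50000)
x = 3/4 (x = -3/4 + ((-7 + 2*(-1 - 8)) + 37)/8 = -3/4 + ((-7 + 2*(-9)) + 37)/8 = -3/4 + ((-7 - 18) + 37)/8 = -3/4 + (-25 + 37)/8 = -3/4 + (1/8)*12 = -3/4 + 3/2 = 3/4 ≈ 0.75000)
x*v = (3/4)*(-1/2) = -3/8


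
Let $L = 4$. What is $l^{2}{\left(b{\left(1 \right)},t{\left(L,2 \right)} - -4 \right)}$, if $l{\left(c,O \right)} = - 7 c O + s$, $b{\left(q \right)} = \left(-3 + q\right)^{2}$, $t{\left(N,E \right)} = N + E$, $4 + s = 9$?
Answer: $75625$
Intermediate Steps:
$s = 5$ ($s = -4 + 9 = 5$)
$t{\left(N,E \right)} = E + N$
$l{\left(c,O \right)} = 5 - 7 O c$ ($l{\left(c,O \right)} = - 7 c O + 5 = - 7 O c + 5 = 5 - 7 O c$)
$l^{2}{\left(b{\left(1 \right)},t{\left(L,2 \right)} - -4 \right)} = \left(5 - 7 \left(\left(2 + 4\right) - -4\right) \left(-3 + 1\right)^{2}\right)^{2} = \left(5 - 7 \left(6 + 4\right) \left(-2\right)^{2}\right)^{2} = \left(5 - 70 \cdot 4\right)^{2} = \left(5 - 280\right)^{2} = \left(-275\right)^{2} = 75625$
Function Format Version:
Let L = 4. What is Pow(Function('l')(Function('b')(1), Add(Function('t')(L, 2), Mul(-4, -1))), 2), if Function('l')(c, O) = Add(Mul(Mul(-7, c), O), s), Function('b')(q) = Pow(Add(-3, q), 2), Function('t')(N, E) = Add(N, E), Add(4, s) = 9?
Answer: 75625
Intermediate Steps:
s = 5 (s = Add(-4, 9) = 5)
Function('t')(N, E) = Add(E, N)
Function('l')(c, O) = Add(5, Mul(-7, O, c)) (Function('l')(c, O) = Add(Mul(Mul(-7, c), O), 5) = Add(Mul(-7, O, c), 5) = Add(5, Mul(-7, O, c)))
Pow(Function('l')(Function('b')(1), Add(Function('t')(L, 2), Mul(-4, -1))), 2) = Pow(Add(5, Mul(-7, Add(Add(2, 4), Mul(-4, -1)), Pow(Add(-3, 1), 2))), 2) = Pow(Add(5, Mul(-7, Add(6, 4), Pow(-2, 2))), 2) = Pow(Add(5, Mul(-7, 10, 4)), 2) = Pow(Add(5, -280), 2) = Pow(-275, 2) = 75625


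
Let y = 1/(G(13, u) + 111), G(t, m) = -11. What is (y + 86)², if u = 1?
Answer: 73977201/10000 ≈ 7397.7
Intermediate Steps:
y = 1/100 (y = 1/(-11 + 111) = 1/100 ≈ 0.010000)
(y + 86)² = (1/100 + 86)² = (8601/100)² = 73977201/10000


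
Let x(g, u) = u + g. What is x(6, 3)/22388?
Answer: 9/22388 ≈ 0.00040200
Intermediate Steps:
x(g, u) = g + u
x(6, 3)/22388 = (6 + 3)/22388 = 9*(1/22388) = 9/22388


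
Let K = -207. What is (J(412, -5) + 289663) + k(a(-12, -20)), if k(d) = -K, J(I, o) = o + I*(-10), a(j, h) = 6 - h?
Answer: 285745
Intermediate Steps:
J(I, o) = o - 10*I
k(d) = 207 (k(d) = -1*(-207) = 207)
(J(412, -5) + 289663) + k(a(-12, -20)) = ((-5 - 10*412) + 289663) + 207 = ((-5 - 4120) + 289663) + 207 = (-4125 + 289663) + 207 = 285538 + 207 = 285745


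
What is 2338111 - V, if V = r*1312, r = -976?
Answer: 3618623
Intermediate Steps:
V = -1280512 (V = -976*1312 = -1280512)
2338111 - V = 2338111 - 1*(-1280512) = 2338111 + 1280512 = 3618623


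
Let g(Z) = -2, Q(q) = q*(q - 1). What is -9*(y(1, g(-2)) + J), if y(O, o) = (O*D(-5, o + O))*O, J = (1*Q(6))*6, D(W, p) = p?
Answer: -1611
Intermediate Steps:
Q(q) = q*(-1 + q)
J = 180 (J = (1*(6*(-1 + 6)))*6 = (1*(6*5))*6 = (1*30)*6 = 30*6 = 180)
y(O, o) = O²*(O + o) (y(O, o) = (O*(o + O))*O = (O*(O + o))*O = O²*(O + o))
-9*(y(1, g(-2)) + J) = -9*(1²*(1 - 2) + 180) = -9*(1*(-1) + 180) = -9*(-1 + 180) = -9*179 = -1611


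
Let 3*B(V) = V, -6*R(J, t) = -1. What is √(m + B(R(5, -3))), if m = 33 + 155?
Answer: √6770/6 ≈ 13.713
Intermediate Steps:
R(J, t) = ⅙ (R(J, t) = -⅙*(-1) = ⅙)
B(V) = V/3
m = 188
√(m + B(R(5, -3))) = √(188 + (⅓)*(⅙)) = √(188 + 1/18) = √(3385/18) = √6770/6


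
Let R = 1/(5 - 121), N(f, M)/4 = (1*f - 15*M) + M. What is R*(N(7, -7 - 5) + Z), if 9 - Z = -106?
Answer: -815/116 ≈ -7.0259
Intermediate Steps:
Z = 115 (Z = 9 - 1*(-106) = 9 + 106 = 115)
N(f, M) = -56*M + 4*f (N(f, M) = 4*((1*f - 15*M) + M) = 4*((f - 15*M) + M) = 4*(f - 14*M) = -56*M + 4*f)
R = -1/116 (R = 1/(-116) = -1/116 ≈ -0.0086207)
R*(N(7, -7 - 5) + Z) = -((-56*(-7 - 5) + 4*7) + 115)/116 = -((-56*(-12) + 28) + 115)/116 = -((672 + 28) + 115)/116 = -(700 + 115)/116 = -1/116*815 = -815/116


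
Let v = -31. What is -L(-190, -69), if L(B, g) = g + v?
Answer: 100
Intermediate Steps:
L(B, g) = -31 + g (L(B, g) = g - 31 = -31 + g)
-L(-190, -69) = -(-31 - 69) = -1*(-100) = 100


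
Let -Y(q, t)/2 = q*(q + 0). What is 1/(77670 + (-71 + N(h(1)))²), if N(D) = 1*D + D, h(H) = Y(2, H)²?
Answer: 1/80919 ≈ 1.2358e-5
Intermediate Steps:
Y(q, t) = -2*q² (Y(q, t) = -2*q*(q + 0) = -2*q*q = -2*q²)
h(H) = 64 (h(H) = (-2*2²)² = (-2*4)² = (-8)² = 64)
N(D) = 2*D (N(D) = D + D = 2*D)
1/(77670 + (-71 + N(h(1)))²) = 1/(77670 + (-71 + 2*64)²) = 1/(77670 + (-71 + 128)²) = 1/(77670 + 57²) = 1/(77670 + 3249) = 1/80919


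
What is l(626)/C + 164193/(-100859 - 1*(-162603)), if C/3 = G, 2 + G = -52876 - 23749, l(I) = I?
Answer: 37706199289/14193772464 ≈ 2.6565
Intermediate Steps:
G = -76627 (G = -2 + (-52876 - 23749) = -2 - 76625 = -76627)
C = -229881 (C = 3*(-76627) = -229881)
l(626)/C + 164193/(-100859 - 1*(-162603)) = 626/(-229881) + 164193/(-100859 - 1*(-162603)) = 626*(-1/229881) + 164193/(-100859 + 162603) = -626/229881 + 164193/61744 = 37706199289/14193772464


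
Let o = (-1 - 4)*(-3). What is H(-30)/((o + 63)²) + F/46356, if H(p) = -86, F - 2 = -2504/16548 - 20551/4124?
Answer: -1898360410943/133658577994032 ≈ -0.014203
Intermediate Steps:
F = -53479135/17060988 (F = 2 + (-2504/16548 - 20551/4124) = 2 + (-2504*1/16548 - 20551*1/4124) = 2 + (-626/4137 - 20551/4124) = 2 - 87601111/17060988 = -53479135/17060988 ≈ -3.1346)
o = 15 (o = -5*(-3) = 15)
H(-30)/((o + 63)²) + F/46356 = -86/(15 + 63)² - 53479135/17060988/46356 = -86/(78²) - 53479135/17060988*1/46356 = -86/6084 - 53479135/790879159728 = -86*1/6084 - 53479135/790879159728 = -43/3042 - 53479135/790879159728 = -1898360410943/133658577994032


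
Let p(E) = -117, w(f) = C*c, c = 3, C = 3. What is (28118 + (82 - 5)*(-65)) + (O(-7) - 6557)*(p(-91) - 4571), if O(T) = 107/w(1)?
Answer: 276359345/9 ≈ 3.0707e+7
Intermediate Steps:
w(f) = 9 (w(f) = 3*3 = 9)
O(T) = 107/9
(28118 + (82 - 5)*(-65)) + (O(-7) - 6557)*(p(-91) - 4571) = (28118 + (82 - 5)*(-65)) + (107/9 - 6557)*(-117 - 4571) = (28118 + 77*(-65)) - 58906/9*(-4688) = (28118 - 5005) + 276151328/9 = 23113 + 276151328/9 = 276359345/9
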